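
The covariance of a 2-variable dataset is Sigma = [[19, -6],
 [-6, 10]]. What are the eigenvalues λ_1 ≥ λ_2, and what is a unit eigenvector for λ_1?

Step 1 — characteristic polynomial of 2×2 Sigma:
  det(Sigma - λI) = λ² - trace · λ + det = 0.
  trace = 19 + 10 = 29, det = 19·10 - (-6)² = 154.
Step 2 — discriminant:
  Δ = trace² - 4·det = 841 - 616 = 225.
Step 3 — eigenvalues:
  λ = (trace ± √Δ)/2 = (29 ± 15)/2,
  λ_1 = 22,  λ_2 = 7.

Step 4 — unit eigenvector for λ_1: solve (Sigma - λ_1 I)v = 0. First row:
  (19 - 22)·v_x + (-6)·v_y = 0, i.e. (-3)·v_x + (-6)·v_y = 0,
  so v ∝ (b, λ_1 - a) = (-6, 3); multiply by -1 so the first entry is positive: u = (6, -3).
  ||u|| = √((6)² + (-3)²) = √(45) ≈ 6.7082,
  v_1 = u/||u|| ≈ (0.8944, -0.4472) (||v_1|| = 1).

λ_1 = 22,  λ_2 = 7;  v_1 ≈ (0.8944, -0.4472)


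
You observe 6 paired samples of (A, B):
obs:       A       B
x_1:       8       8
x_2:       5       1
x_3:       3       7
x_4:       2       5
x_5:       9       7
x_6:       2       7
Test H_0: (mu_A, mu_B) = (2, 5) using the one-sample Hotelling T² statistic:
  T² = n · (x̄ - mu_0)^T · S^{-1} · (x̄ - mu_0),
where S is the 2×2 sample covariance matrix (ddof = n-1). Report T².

Step 1 — sample mean vector:
  mean(A) = (8 + 5 + 3 + 2 + 9 + 2) / 6 = 29/6 = 4.8333
  mean(B) = (8 + 1 + 7 + 5 + 7 + 7) / 6 = 35/6 = 5.8333
  x̄ = (4.8333, 5.8333),  deviation x̄ - mu_0 = (4.8333, 5.8333) - (2, 5) = (2.8333, 0.8333).

Step 2 — sample covariance matrix, S[i,j] = (1/(n-1)) · Σ_k (x_{k,i} - mean_i) · (x_{k,j} - mean_j), divisor n-1 = 5:
  S[A,A] = ((3.1667)·(3.1667) + (0.1667)·(0.1667) + (-1.8333)·(-1.8333) + (-2.8333)·(-2.8333) + (4.1667)·(4.1667) + (-2.8333)·(-2.8333)) / 5 = 46.8333/5 = 9.3667
  S[A,B] = ((3.1667)·(2.1667) + (0.1667)·(-4.8333) + (-1.8333)·(1.1667) + (-2.8333)·(-0.8333) + (4.1667)·(1.1667) + (-2.8333)·(1.1667)) / 5 = 7.8333/5 = 1.5667
  S[B,B] = ((2.1667)·(2.1667) + (-4.8333)·(-4.8333) + (1.1667)·(1.1667) + (-0.8333)·(-0.8333) + (1.1667)·(1.1667) + (1.1667)·(1.1667)) / 5 = 32.8333/5 = 6.5667
  S = [[9.3667, 1.5667],
 [1.5667, 6.5667]].

Step 3 — invert S. det(S) = 9.3667·6.5667 - (1.5667)² = 59.0533.
  S^{-1} = (1/det) · [[d, -b], [-b, a]] = [[0.1112, -0.0265],
 [-0.0265, 0.1586]].

Step 4 — quadratic form (x̄ - mu_0)^T · S^{-1} · (x̄ - mu_0):
  S^{-1} · (x̄ - mu_0) = (0.293, 0.057),
  (x̄ - mu_0)^T · [...] = (2.8333)·(0.293) + (0.8333)·(0.057) = 0.8775.

Step 5 — scale by n: T² = 6 · 0.8775 = 5.2653.

T² ≈ 5.2653


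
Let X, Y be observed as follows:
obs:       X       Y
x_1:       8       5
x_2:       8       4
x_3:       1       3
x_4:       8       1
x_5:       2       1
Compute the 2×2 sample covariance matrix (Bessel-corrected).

Step 1 — column means:
  mean(X) = (8 + 8 + 1 + 8 + 2) / 5 = 27/5 = 5.4
  mean(Y) = (5 + 4 + 3 + 1 + 1) / 5 = 14/5 = 2.8

Step 2 — sample covariance S[i,j] = (1/(n-1)) · Σ_k (x_{k,i} - mean_i) · (x_{k,j} - mean_j), with n-1 = 4.
  S[X,X] = ((2.6)·(2.6) + (2.6)·(2.6) + (-4.4)·(-4.4) + (2.6)·(2.6) + (-3.4)·(-3.4)) / 4 = 51.2/4 = 12.8
  S[X,Y] = ((2.6)·(2.2) + (2.6)·(1.2) + (-4.4)·(0.2) + (2.6)·(-1.8) + (-3.4)·(-1.8)) / 4 = 9.4/4 = 2.35
  S[Y,Y] = ((2.2)·(2.2) + (1.2)·(1.2) + (0.2)·(0.2) + (-1.8)·(-1.8) + (-1.8)·(-1.8)) / 4 = 12.8/4 = 3.2

S is symmetric (S[j,i] = S[i,j]). Assembling:

S = [[12.8, 2.35],
 [2.35, 3.2]]


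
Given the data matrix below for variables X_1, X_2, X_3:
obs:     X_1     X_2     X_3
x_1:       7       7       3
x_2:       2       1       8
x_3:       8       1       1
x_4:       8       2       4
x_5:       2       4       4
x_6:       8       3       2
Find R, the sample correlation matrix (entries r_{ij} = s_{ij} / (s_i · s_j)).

Step 1 — column means:
  mean(X_1) = (7 + 2 + 8 + 8 + 2 + 8) / 6 = 35/6 = 5.8333
  mean(X_2) = (7 + 1 + 1 + 2 + 4 + 3) / 6 = 18/6 = 3
  mean(X_3) = (3 + 8 + 1 + 4 + 4 + 2) / 6 = 22/6 = 3.6667

Step 2 — sample variances and covariances s[i,j] = (1/(n-1)) · Σ_k (x_{k,i} - mean_i) · (x_{k,j} - mean_j), with n-1 = 5:
  s[X_1,X_1] = ((1.1667)·(1.1667) + (-3.8333)·(-3.8333) + (2.1667)·(2.1667) + (2.1667)·(2.1667) + (-3.8333)·(-3.8333) + (2.1667)·(2.1667)) / 5 = 44.8333/5 = 8.9667
  s[X_1,X_2] = ((1.1667)·(4) + (-3.8333)·(-2) + (2.1667)·(-2) + (2.1667)·(-1) + (-3.8333)·(1) + (2.1667)·(0)) / 5 = 2/5 = 0.4
  s[X_1,X_3] = ((1.1667)·(-0.6667) + (-3.8333)·(4.3333) + (2.1667)·(-2.6667) + (2.1667)·(0.3333) + (-3.8333)·(0.3333) + (2.1667)·(-1.6667)) / 5 = -27.3333/5 = -5.4667
  s[X_2,X_2] = ((4)·(4) + (-2)·(-2) + (-2)·(-2) + (-1)·(-1) + (1)·(1) + (0)·(0)) / 5 = 26/5 = 5.2
  s[X_2,X_3] = ((4)·(-0.6667) + (-2)·(4.3333) + (-2)·(-2.6667) + (-1)·(0.3333) + (1)·(0.3333) + (0)·(-1.6667)) / 5 = -6/5 = -1.2
  s[X_3,X_3] = ((-0.6667)·(-0.6667) + (4.3333)·(4.3333) + (-2.6667)·(-2.6667) + (0.3333)·(0.3333) + (0.3333)·(0.3333) + (-1.6667)·(-1.6667)) / 5 = 29.3333/5 = 5.8667
  Sample standard deviations s_i = √(s[i,i]):
  s(X_1) = √(8.9667) = 2.9944
  s(X_2) = √(5.2) = 2.2804
  s(X_3) = √(5.8667) = 2.4221

Step 3 — r_{ij} = s_{ij} / (s_i · s_j):
  r[X_1,X_1] = 1 (diagonal).
  r[X_1,X_2] = 0.4 / (2.9944 · 2.2804) = 0.4 / 6.8284 = 0.0586
  r[X_1,X_3] = -5.4667 / (2.9944 · 2.4221) = -5.4667 / 7.2529 = -0.7537
  r[X_2,X_2] = 1 (diagonal).
  r[X_2,X_3] = -1.2 / (2.2804 · 2.4221) = -1.2 / 5.5233 = -0.2173
  r[X_3,X_3] = 1 (diagonal).

R is symmetric with unit diagonal. Assembling:

R = [[1, 0.0586, -0.7537],
 [0.0586, 1, -0.2173],
 [-0.7537, -0.2173, 1]]


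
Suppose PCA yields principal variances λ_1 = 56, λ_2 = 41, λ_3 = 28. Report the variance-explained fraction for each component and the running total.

Step 1 — total variance = trace(Sigma) = Σ λ_i = 56 + 41 + 28 = 125.

Step 2 — fraction explained by component i = λ_i / Σ λ:
  PC1: 56/125 = 0.448
  PC2: 41/125 = 0.328
  PC3: 28/125 = 0.224

Step 3 — cumulative fraction after k components = (λ_1 + ... + λ_k) / Σ λ:
  k = 1: 56/125 = 0.448
  k = 2: (56 + 41)/125 = 97/125 = 0.776
  k = 3: (56 + 41 + 28)/125 = 125/125 = 1

Summary (fraction, with percent):

explained: PC1 0.448 (44.8%), PC2 0.328 (32.8%), PC3 0.224 (22.4%);  cumulative: 0.448, 0.776, 1


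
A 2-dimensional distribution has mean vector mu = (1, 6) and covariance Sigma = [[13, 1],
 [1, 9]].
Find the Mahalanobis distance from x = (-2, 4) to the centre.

Step 1 — centre the observation: (x - mu) = (-3, -2).

Step 2 — invert Sigma. det(Sigma) = 13·9 - (1)² = 116.
  Sigma^{-1} = (1/det) · [[d, -b], [-b, a]] = [[0.0776, -0.0086],
 [-0.0086, 0.1121]].

Step 3 — form the quadratic (x - mu)^T · Sigma^{-1} · (x - mu):
  Sigma^{-1} · (x - mu) = (-0.2155, -0.1983).
  (x - mu)^T · [Sigma^{-1} · (x - mu)] = (-3)·(-0.2155) + (-2)·(-0.1983) = 1.0431.

Step 4 — take square root: d = √(1.0431) ≈ 1.0213.

d(x, mu) = √(1.0431) ≈ 1.0213


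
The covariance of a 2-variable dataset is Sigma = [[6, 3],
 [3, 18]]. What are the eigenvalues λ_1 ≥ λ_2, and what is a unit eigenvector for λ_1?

Step 1 — characteristic polynomial of 2×2 Sigma:
  det(Sigma - λI) = λ² - trace · λ + det = 0.
  trace = 6 + 18 = 24, det = 6·18 - (3)² = 99.
Step 2 — discriminant:
  Δ = trace² - 4·det = 576 - 396 = 180.
Step 3 — eigenvalues:
  λ = (trace ± √Δ)/2 = (24 ± 13.4164)/2,
  λ_1 = 18.7082,  λ_2 = 5.2918.

Step 4 — unit eigenvector for λ_1: solve (Sigma - λ_1 I)v = 0. First row:
  (6 - 18.7082)·v_x + (3)·v_y = 0, i.e. (-12.7082)·v_x + (3)·v_y = 0,
  so v ∝ (b, λ_1 - a) = (3, 12.7082) = u.
  ||u|| = √((3)² + (12.7082)²) = √(170.4984) ≈ 13.0575,
  v_1 = u/||u|| ≈ (0.2298, 0.9732) (||v_1|| = 1).

λ_1 = 18.7082,  λ_2 = 5.2918;  v_1 ≈ (0.2298, 0.9732)


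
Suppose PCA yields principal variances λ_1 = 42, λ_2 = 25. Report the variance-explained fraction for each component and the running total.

Step 1 — total variance = trace(Sigma) = Σ λ_i = 42 + 25 = 67.

Step 2 — fraction explained by component i = λ_i / Σ λ:
  PC1: 42/67 = 0.6269
  PC2: 25/67 = 0.3731

Step 3 — cumulative fraction after k components = (λ_1 + ... + λ_k) / Σ λ:
  k = 1: 42/67 = 0.6269
  k = 2: (42 + 25)/67 = 67/67 = 1

Summary (fraction, with percent):

explained: PC1 0.6269 (62.69%), PC2 0.3731 (37.31%);  cumulative: 0.6269, 1


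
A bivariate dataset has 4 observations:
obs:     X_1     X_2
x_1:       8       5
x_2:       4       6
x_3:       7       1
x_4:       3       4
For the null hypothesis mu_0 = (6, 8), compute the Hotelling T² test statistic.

Step 1 — sample mean vector:
  mean(X_1) = (8 + 4 + 7 + 3) / 4 = 22/4 = 5.5
  mean(X_2) = (5 + 6 + 1 + 4) / 4 = 16/4 = 4
  x̄ = (5.5, 4),  deviation x̄ - mu_0 = (5.5, 4) - (6, 8) = (-0.5, -4).

Step 2 — sample covariance matrix, S[i,j] = (1/(n-1)) · Σ_k (x_{k,i} - mean_i) · (x_{k,j} - mean_j), divisor n-1 = 3:
  S[X_1,X_1] = ((2.5)·(2.5) + (-1.5)·(-1.5) + (1.5)·(1.5) + (-2.5)·(-2.5)) / 3 = 17/3 = 5.6667
  S[X_1,X_2] = ((2.5)·(1) + (-1.5)·(2) + (1.5)·(-3) + (-2.5)·(0)) / 3 = -5/3 = -1.6667
  S[X_2,X_2] = ((1)·(1) + (2)·(2) + (-3)·(-3) + (0)·(0)) / 3 = 14/3 = 4.6667
  S = [[5.6667, -1.6667],
 [-1.6667, 4.6667]].

Step 3 — invert S. det(S) = 5.6667·4.6667 - (-1.6667)² = 23.6667.
  S^{-1} = (1/det) · [[d, -b], [-b, a]] = [[0.1972, 0.0704],
 [0.0704, 0.2394]].

Step 4 — quadratic form (x̄ - mu_0)^T · S^{-1} · (x̄ - mu_0):
  S^{-1} · (x̄ - mu_0) = (-0.3803, -0.993),
  (x̄ - mu_0)^T · [...] = (-0.5)·(-0.3803) + (-4)·(-0.993) = 4.162.

Step 5 — scale by n: T² = 4 · 4.162 = 16.6479.

T² ≈ 16.6479


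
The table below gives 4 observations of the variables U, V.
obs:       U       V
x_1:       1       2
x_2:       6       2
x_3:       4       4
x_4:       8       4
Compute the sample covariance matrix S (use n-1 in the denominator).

Step 1 — column means:
  mean(U) = (1 + 6 + 4 + 8) / 4 = 19/4 = 4.75
  mean(V) = (2 + 2 + 4 + 4) / 4 = 12/4 = 3

Step 2 — sample covariance S[i,j] = (1/(n-1)) · Σ_k (x_{k,i} - mean_i) · (x_{k,j} - mean_j), with n-1 = 3.
  S[U,U] = ((-3.75)·(-3.75) + (1.25)·(1.25) + (-0.75)·(-0.75) + (3.25)·(3.25)) / 3 = 26.75/3 = 8.9167
  S[U,V] = ((-3.75)·(-1) + (1.25)·(-1) + (-0.75)·(1) + (3.25)·(1)) / 3 = 5/3 = 1.6667
  S[V,V] = ((-1)·(-1) + (-1)·(-1) + (1)·(1) + (1)·(1)) / 3 = 4/3 = 1.3333

S is symmetric (S[j,i] = S[i,j]). Assembling:

S = [[8.9167, 1.6667],
 [1.6667, 1.3333]]


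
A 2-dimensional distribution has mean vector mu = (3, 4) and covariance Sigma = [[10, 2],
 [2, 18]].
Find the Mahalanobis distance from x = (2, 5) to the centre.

Step 1 — centre the observation: (x - mu) = (-1, 1).

Step 2 — invert Sigma. det(Sigma) = 10·18 - (2)² = 176.
  Sigma^{-1} = (1/det) · [[d, -b], [-b, a]] = [[0.1023, -0.0114],
 [-0.0114, 0.0568]].

Step 3 — form the quadratic (x - mu)^T · Sigma^{-1} · (x - mu):
  Sigma^{-1} · (x - mu) = (-0.1136, 0.0682).
  (x - mu)^T · [Sigma^{-1} · (x - mu)] = (-1)·(-0.1136) + (1)·(0.0682) = 0.1818.

Step 4 — take square root: d = √(0.1818) ≈ 0.4264.

d(x, mu) = √(0.1818) ≈ 0.4264


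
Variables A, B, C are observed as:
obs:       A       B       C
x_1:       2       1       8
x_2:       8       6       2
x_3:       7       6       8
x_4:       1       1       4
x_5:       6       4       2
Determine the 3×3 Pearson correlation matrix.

Step 1 — column means:
  mean(A) = (2 + 8 + 7 + 1 + 6) / 5 = 24/5 = 4.8
  mean(B) = (1 + 6 + 6 + 1 + 4) / 5 = 18/5 = 3.6
  mean(C) = (8 + 2 + 8 + 4 + 2) / 5 = 24/5 = 4.8

Step 2 — sample variances and covariances s[i,j] = (1/(n-1)) · Σ_k (x_{k,i} - mean_i) · (x_{k,j} - mean_j), with n-1 = 4:
  s[A,A] = ((-2.8)·(-2.8) + (3.2)·(3.2) + (2.2)·(2.2) + (-3.8)·(-3.8) + (1.2)·(1.2)) / 4 = 38.8/4 = 9.7
  s[A,B] = ((-2.8)·(-2.6) + (3.2)·(2.4) + (2.2)·(2.4) + (-3.8)·(-2.6) + (1.2)·(0.4)) / 4 = 30.6/4 = 7.65
  s[A,C] = ((-2.8)·(3.2) + (3.2)·(-2.8) + (2.2)·(3.2) + (-3.8)·(-0.8) + (1.2)·(-2.8)) / 4 = -11.2/4 = -2.8
  s[B,B] = ((-2.6)·(-2.6) + (2.4)·(2.4) + (2.4)·(2.4) + (-2.6)·(-2.6) + (0.4)·(0.4)) / 4 = 25.2/4 = 6.3
  s[B,C] = ((-2.6)·(3.2) + (2.4)·(-2.8) + (2.4)·(3.2) + (-2.6)·(-0.8) + (0.4)·(-2.8)) / 4 = -6.4/4 = -1.6
  s[C,C] = ((3.2)·(3.2) + (-2.8)·(-2.8) + (3.2)·(3.2) + (-0.8)·(-0.8) + (-2.8)·(-2.8)) / 4 = 36.8/4 = 9.2
  Sample standard deviations s_i = √(s[i,i]):
  s(A) = √(9.7) = 3.1145
  s(B) = √(6.3) = 2.51
  s(C) = √(9.2) = 3.0332

Step 3 — r_{ij} = s_{ij} / (s_i · s_j):
  r[A,A] = 1 (diagonal).
  r[A,B] = 7.65 / (3.1145 · 2.51) = 7.65 / 7.8173 = 0.9786
  r[A,C] = -2.8 / (3.1145 · 3.0332) = -2.8 / 9.4467 = -0.2964
  r[B,B] = 1 (diagonal).
  r[B,C] = -1.6 / (2.51 · 3.0332) = -1.6 / 7.6131 = -0.2102
  r[C,C] = 1 (diagonal).

R is symmetric with unit diagonal. Assembling:

R = [[1, 0.9786, -0.2964],
 [0.9786, 1, -0.2102],
 [-0.2964, -0.2102, 1]]


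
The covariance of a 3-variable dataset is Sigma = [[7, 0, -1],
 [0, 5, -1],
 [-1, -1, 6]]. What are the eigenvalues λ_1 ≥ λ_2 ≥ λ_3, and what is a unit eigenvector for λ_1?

Step 1 — characteristic polynomial p(λ) = det(λI - Sigma) = λ³ - tr·λ² + c_1·λ - det, where tr = trace, c_1 = sum of the principal 2×2 minors, det = det(Sigma):
  tr = 7 + 5 + 6 = 18,
  c_1 = (7·5 - (0)²) + (7·6 - (-1)²) + (5·6 - (-1)²) = 35 + 41 + 29 = 105,
  det = 7·(5·6 - (-1)²) - (0)·((0)·6 - (-1)·(-1)) + (-1)·((0)·(-1) - 5·(-1)) = 7·(29) - (0)·(-1) + (-1)·(5) = 198.
  So p(λ) = λ³ - 18λ² + 105λ - 198.
Step 2 — look for an integer root (rational root theorem: any rational root is an integer divisor of 198). Testing λ = 6:
  p(6) = 216 - 648 + 630 - 198 = 0  ✓
  Dividing out (λ - 6): p(λ) = (λ - 6)(λ² - 12λ + 33).
Step 3 — remaining eigenvalues from the quadratic λ² - 12λ + 33 = 0:
  Δ = 12² - 4·33 = 144 - 132 = 12,  λ = (12 ± √12)/2 = (12 ± 3.4641)/2 ≈ 7.7321 or 4.2679.
  Sorted: λ_1 = 7.7321,  λ_2 = 6,  λ_3 = 4.2679  (check: sum = 18 = tr ✓).

Step 4 — unit eigenvector for λ_1 ≈ 7.7321: v spans the null space of (Sigma - λ_1 I), whose rows are
  r_1 = (-0.7321, 0, -1),  r_2 = (0, -2.7321, -1),  r_3 = (-1, -1, -1.7321).
  v is orthogonal to every row, so take v ∝ r_1 × r_2 = ((0)·(-1) - (-1)·(-2.7321), (-1)·(0) - (-0.7321)·(-1), (-0.7321)·(-2.7321) - (0)·(0)) ≈ (-2.7321, -0.7321, 2).
  Rescale (multiply by -1 so the first nonzero entry is positive): u = (2.7321, 0.7321, -2).
  ||u|| = √((2.7321)² + (0.7321)² + (-2)²) = √(12) ≈ 3.4641,  v_1 = u/||u|| ≈ (0.7887, 0.2113, -0.5774) (||v_1|| = 1).

λ_1 = 7.7321,  λ_2 = 6,  λ_3 = 4.2679;  v_1 ≈ (0.7887, 0.2113, -0.5774)


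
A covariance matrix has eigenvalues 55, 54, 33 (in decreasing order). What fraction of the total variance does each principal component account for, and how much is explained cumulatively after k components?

Step 1 — total variance = trace(Sigma) = Σ λ_i = 55 + 54 + 33 = 142.

Step 2 — fraction explained by component i = λ_i / Σ λ:
  PC1: 55/142 = 0.3873
  PC2: 54/142 = 0.3803
  PC3: 33/142 = 0.2324

Step 3 — cumulative fraction after k components = (λ_1 + ... + λ_k) / Σ λ:
  k = 1: 55/142 = 0.3873
  k = 2: (55 + 54)/142 = 109/142 = 0.7676
  k = 3: (55 + 54 + 33)/142 = 142/142 = 1

Summary (fraction, with percent):

explained: PC1 0.3873 (38.73%), PC2 0.3803 (38.03%), PC3 0.2324 (23.24%);  cumulative: 0.3873, 0.7676, 1


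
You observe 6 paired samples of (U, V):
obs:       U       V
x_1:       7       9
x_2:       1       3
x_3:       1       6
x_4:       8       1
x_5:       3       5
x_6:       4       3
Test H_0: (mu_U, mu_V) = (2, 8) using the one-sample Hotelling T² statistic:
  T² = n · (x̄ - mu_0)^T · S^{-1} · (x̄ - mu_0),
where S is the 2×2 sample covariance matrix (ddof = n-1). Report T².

Step 1 — sample mean vector:
  mean(U) = (7 + 1 + 1 + 8 + 3 + 4) / 6 = 24/6 = 4
  mean(V) = (9 + 3 + 6 + 1 + 5 + 3) / 6 = 27/6 = 4.5
  x̄ = (4, 4.5),  deviation x̄ - mu_0 = (4, 4.5) - (2, 8) = (2, -3.5).

Step 2 — sample covariance matrix, S[i,j] = (1/(n-1)) · Σ_k (x_{k,i} - mean_i) · (x_{k,j} - mean_j), divisor n-1 = 5:
  S[U,U] = ((3)·(3) + (-3)·(-3) + (-3)·(-3) + (4)·(4) + (-1)·(-1) + (0)·(0)) / 5 = 44/5 = 8.8
  S[U,V] = ((3)·(4.5) + (-3)·(-1.5) + (-3)·(1.5) + (4)·(-3.5) + (-1)·(0.5) + (0)·(-1.5)) / 5 = -1/5 = -0.2
  S[V,V] = ((4.5)·(4.5) + (-1.5)·(-1.5) + (1.5)·(1.5) + (-3.5)·(-3.5) + (0.5)·(0.5) + (-1.5)·(-1.5)) / 5 = 39.5/5 = 7.9
  S = [[8.8, -0.2],
 [-0.2, 7.9]].

Step 3 — invert S. det(S) = 8.8·7.9 - (-0.2)² = 69.48.
  S^{-1} = (1/det) · [[d, -b], [-b, a]] = [[0.1137, 0.0029],
 [0.0029, 0.1267]].

Step 4 — quadratic form (x̄ - mu_0)^T · S^{-1} · (x̄ - mu_0):
  S^{-1} · (x̄ - mu_0) = (0.2173, -0.4375),
  (x̄ - mu_0)^T · [...] = (2)·(0.2173) + (-3.5)·(-0.4375) = 1.966.

Step 5 — scale by n: T² = 6 · 1.966 = 11.7962.

T² ≈ 11.7962


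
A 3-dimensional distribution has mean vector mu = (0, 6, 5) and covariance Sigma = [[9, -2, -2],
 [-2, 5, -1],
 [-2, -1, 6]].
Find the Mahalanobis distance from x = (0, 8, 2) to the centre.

Step 1 — centre the observation: (x - mu) = (0, 2, -3).

Step 2 — invert Sigma (cofactor / det for 3×3, or solve directly):
  Sigma^{-1} = [[0.1388, 0.067, 0.0574],
 [0.067, 0.2392, 0.0622],
 [0.0574, 0.0622, 0.1962]].

Step 3 — form the quadratic (x - mu)^T · Sigma^{-1} · (x - mu):
  Sigma^{-1} · (x - mu) = (-0.0383, 0.2919, -0.4641).
  (x - mu)^T · [Sigma^{-1} · (x - mu)] = (0)·(-0.0383) + (2)·(0.2919) + (-3)·(-0.4641) = 1.9761.

Step 4 — take square root: d = √(1.9761) ≈ 1.4057.

d(x, mu) = √(1.9761) ≈ 1.4057


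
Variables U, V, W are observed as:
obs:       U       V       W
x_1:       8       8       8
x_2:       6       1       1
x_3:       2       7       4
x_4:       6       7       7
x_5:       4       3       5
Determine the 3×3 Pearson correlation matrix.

Step 1 — column means:
  mean(U) = (8 + 6 + 2 + 6 + 4) / 5 = 26/5 = 5.2
  mean(V) = (8 + 1 + 7 + 7 + 3) / 5 = 26/5 = 5.2
  mean(W) = (8 + 1 + 4 + 7 + 5) / 5 = 25/5 = 5

Step 2 — sample variances and covariances s[i,j] = (1/(n-1)) · Σ_k (x_{k,i} - mean_i) · (x_{k,j} - mean_j), with n-1 = 4:
  s[U,U] = ((2.8)·(2.8) + (0.8)·(0.8) + (-3.2)·(-3.2) + (0.8)·(0.8) + (-1.2)·(-1.2)) / 4 = 20.8/4 = 5.2
  s[U,V] = ((2.8)·(2.8) + (0.8)·(-4.2) + (-3.2)·(1.8) + (0.8)·(1.8) + (-1.2)·(-2.2)) / 4 = 2.8/4 = 0.7
  s[U,W] = ((2.8)·(3) + (0.8)·(-4) + (-3.2)·(-1) + (0.8)·(2) + (-1.2)·(0)) / 4 = 10/4 = 2.5
  s[V,V] = ((2.8)·(2.8) + (-4.2)·(-4.2) + (1.8)·(1.8) + (1.8)·(1.8) + (-2.2)·(-2.2)) / 4 = 36.8/4 = 9.2
  s[V,W] = ((2.8)·(3) + (-4.2)·(-4) + (1.8)·(-1) + (1.8)·(2) + (-2.2)·(0)) / 4 = 27/4 = 6.75
  s[W,W] = ((3)·(3) + (-4)·(-4) + (-1)·(-1) + (2)·(2) + (0)·(0)) / 4 = 30/4 = 7.5
  Sample standard deviations s_i = √(s[i,i]):
  s(U) = √(5.2) = 2.2804
  s(V) = √(9.2) = 3.0332
  s(W) = √(7.5) = 2.7386

Step 3 — r_{ij} = s_{ij} / (s_i · s_j):
  r[U,U] = 1 (diagonal).
  r[U,V] = 0.7 / (2.2804 · 3.0332) = 0.7 / 6.9166 = 0.1012
  r[U,W] = 2.5 / (2.2804 · 2.7386) = 2.5 / 6.245 = 0.4003
  r[V,V] = 1 (diagonal).
  r[V,W] = 6.75 / (3.0332 · 2.7386) = 6.75 / 8.3066 = 0.8126
  r[W,W] = 1 (diagonal).

R is symmetric with unit diagonal. Assembling:

R = [[1, 0.1012, 0.4003],
 [0.1012, 1, 0.8126],
 [0.4003, 0.8126, 1]]


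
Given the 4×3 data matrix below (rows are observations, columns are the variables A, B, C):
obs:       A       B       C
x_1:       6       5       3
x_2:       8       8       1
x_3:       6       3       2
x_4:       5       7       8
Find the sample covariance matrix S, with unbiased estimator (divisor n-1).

Step 1 — column means:
  mean(A) = (6 + 8 + 6 + 5) / 4 = 25/4 = 6.25
  mean(B) = (5 + 8 + 3 + 7) / 4 = 23/4 = 5.75
  mean(C) = (3 + 1 + 2 + 8) / 4 = 14/4 = 3.5

Step 2 — sample covariance S[i,j] = (1/(n-1)) · Σ_k (x_{k,i} - mean_i) · (x_{k,j} - mean_j), with n-1 = 3.
  S[A,A] = ((-0.25)·(-0.25) + (1.75)·(1.75) + (-0.25)·(-0.25) + (-1.25)·(-1.25)) / 3 = 4.75/3 = 1.5833
  S[A,B] = ((-0.25)·(-0.75) + (1.75)·(2.25) + (-0.25)·(-2.75) + (-1.25)·(1.25)) / 3 = 3.25/3 = 1.0833
  S[A,C] = ((-0.25)·(-0.5) + (1.75)·(-2.5) + (-0.25)·(-1.5) + (-1.25)·(4.5)) / 3 = -9.5/3 = -3.1667
  S[B,B] = ((-0.75)·(-0.75) + (2.25)·(2.25) + (-2.75)·(-2.75) + (1.25)·(1.25)) / 3 = 14.75/3 = 4.9167
  S[B,C] = ((-0.75)·(-0.5) + (2.25)·(-2.5) + (-2.75)·(-1.5) + (1.25)·(4.5)) / 3 = 4.5/3 = 1.5
  S[C,C] = ((-0.5)·(-0.5) + (-2.5)·(-2.5) + (-1.5)·(-1.5) + (4.5)·(4.5)) / 3 = 29/3 = 9.6667

S is symmetric (S[j,i] = S[i,j]). Assembling:

S = [[1.5833, 1.0833, -3.1667],
 [1.0833, 4.9167, 1.5],
 [-3.1667, 1.5, 9.6667]]


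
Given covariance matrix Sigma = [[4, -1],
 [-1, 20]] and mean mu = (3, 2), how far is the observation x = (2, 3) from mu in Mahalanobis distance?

Step 1 — centre the observation: (x - mu) = (-1, 1).

Step 2 — invert Sigma. det(Sigma) = 4·20 - (-1)² = 79.
  Sigma^{-1} = (1/det) · [[d, -b], [-b, a]] = [[0.2532, 0.0127],
 [0.0127, 0.0506]].

Step 3 — form the quadratic (x - mu)^T · Sigma^{-1} · (x - mu):
  Sigma^{-1} · (x - mu) = (-0.2405, 0.038).
  (x - mu)^T · [Sigma^{-1} · (x - mu)] = (-1)·(-0.2405) + (1)·(0.038) = 0.2785.

Step 4 — take square root: d = √(0.2785) ≈ 0.5277.

d(x, mu) = √(0.2785) ≈ 0.5277


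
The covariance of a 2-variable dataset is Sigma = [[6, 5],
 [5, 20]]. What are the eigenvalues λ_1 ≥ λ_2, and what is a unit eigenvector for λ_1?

Step 1 — characteristic polynomial of 2×2 Sigma:
  det(Sigma - λI) = λ² - trace · λ + det = 0.
  trace = 6 + 20 = 26, det = 6·20 - (5)² = 95.
Step 2 — discriminant:
  Δ = trace² - 4·det = 676 - 380 = 296.
Step 3 — eigenvalues:
  λ = (trace ± √Δ)/2 = (26 ± 17.2047)/2,
  λ_1 = 21.6023,  λ_2 = 4.3977.

Step 4 — unit eigenvector for λ_1: solve (Sigma - λ_1 I)v = 0. First row:
  (6 - 21.6023)·v_x + (5)·v_y = 0, i.e. (-15.6023)·v_x + (5)·v_y = 0,
  so v ∝ (b, λ_1 - a) = (5, 15.6023) = u.
  ||u|| = √((5)² + (15.6023)²) = √(268.4326) ≈ 16.3839,
  v_1 = u/||u|| ≈ (0.3052, 0.9523) (||v_1|| = 1).

λ_1 = 21.6023,  λ_2 = 4.3977;  v_1 ≈ (0.3052, 0.9523)


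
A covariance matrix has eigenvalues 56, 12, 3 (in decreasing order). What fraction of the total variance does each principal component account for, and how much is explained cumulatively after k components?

Step 1 — total variance = trace(Sigma) = Σ λ_i = 56 + 12 + 3 = 71.

Step 2 — fraction explained by component i = λ_i / Σ λ:
  PC1: 56/71 = 0.7887
  PC2: 12/71 = 0.169
  PC3: 3/71 = 0.0423

Step 3 — cumulative fraction after k components = (λ_1 + ... + λ_k) / Σ λ:
  k = 1: 56/71 = 0.7887
  k = 2: (56 + 12)/71 = 68/71 = 0.9577
  k = 3: (56 + 12 + 3)/71 = 71/71 = 1

Summary (fraction, with percent):

explained: PC1 0.7887 (78.87%), PC2 0.169 (16.9%), PC3 0.0423 (4.23%);  cumulative: 0.7887, 0.9577, 1


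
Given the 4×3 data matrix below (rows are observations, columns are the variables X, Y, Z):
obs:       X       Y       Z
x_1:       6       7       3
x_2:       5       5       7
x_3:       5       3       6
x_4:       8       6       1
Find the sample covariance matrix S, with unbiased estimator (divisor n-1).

Step 1 — column means:
  mean(X) = (6 + 5 + 5 + 8) / 4 = 24/4 = 6
  mean(Y) = (7 + 5 + 3 + 6) / 4 = 21/4 = 5.25
  mean(Z) = (3 + 7 + 6 + 1) / 4 = 17/4 = 4.25

Step 2 — sample covariance S[i,j] = (1/(n-1)) · Σ_k (x_{k,i} - mean_i) · (x_{k,j} - mean_j), with n-1 = 3.
  S[X,X] = ((0)·(0) + (-1)·(-1) + (-1)·(-1) + (2)·(2)) / 3 = 6/3 = 2
  S[X,Y] = ((0)·(1.75) + (-1)·(-0.25) + (-1)·(-2.25) + (2)·(0.75)) / 3 = 4/3 = 1.3333
  S[X,Z] = ((0)·(-1.25) + (-1)·(2.75) + (-1)·(1.75) + (2)·(-3.25)) / 3 = -11/3 = -3.6667
  S[Y,Y] = ((1.75)·(1.75) + (-0.25)·(-0.25) + (-2.25)·(-2.25) + (0.75)·(0.75)) / 3 = 8.75/3 = 2.9167
  S[Y,Z] = ((1.75)·(-1.25) + (-0.25)·(2.75) + (-2.25)·(1.75) + (0.75)·(-3.25)) / 3 = -9.25/3 = -3.0833
  S[Z,Z] = ((-1.25)·(-1.25) + (2.75)·(2.75) + (1.75)·(1.75) + (-3.25)·(-3.25)) / 3 = 22.75/3 = 7.5833

S is symmetric (S[j,i] = S[i,j]). Assembling:

S = [[2, 1.3333, -3.6667],
 [1.3333, 2.9167, -3.0833],
 [-3.6667, -3.0833, 7.5833]]


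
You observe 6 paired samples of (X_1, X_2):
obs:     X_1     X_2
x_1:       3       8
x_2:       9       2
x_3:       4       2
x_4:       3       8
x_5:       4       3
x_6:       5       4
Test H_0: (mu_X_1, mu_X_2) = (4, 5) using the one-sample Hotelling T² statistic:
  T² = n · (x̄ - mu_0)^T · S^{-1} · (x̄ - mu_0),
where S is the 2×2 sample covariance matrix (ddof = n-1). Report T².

Step 1 — sample mean vector:
  mean(X_1) = (3 + 9 + 4 + 3 + 4 + 5) / 6 = 28/6 = 4.6667
  mean(X_2) = (8 + 2 + 2 + 8 + 3 + 4) / 6 = 27/6 = 4.5
  x̄ = (4.6667, 4.5),  deviation x̄ - mu_0 = (4.6667, 4.5) - (4, 5) = (0.6667, -0.5).

Step 2 — sample covariance matrix, S[i,j] = (1/(n-1)) · Σ_k (x_{k,i} - mean_i) · (x_{k,j} - mean_j), divisor n-1 = 5:
  S[X_1,X_1] = ((-1.6667)·(-1.6667) + (4.3333)·(4.3333) + (-0.6667)·(-0.6667) + (-1.6667)·(-1.6667) + (-0.6667)·(-0.6667) + (0.3333)·(0.3333)) / 5 = 25.3333/5 = 5.0667
  S[X_1,X_2] = ((-1.6667)·(3.5) + (4.3333)·(-2.5) + (-0.6667)·(-2.5) + (-1.6667)·(3.5) + (-0.6667)·(-1.5) + (0.3333)·(-0.5)) / 5 = -20/5 = -4
  S[X_2,X_2] = ((3.5)·(3.5) + (-2.5)·(-2.5) + (-2.5)·(-2.5) + (3.5)·(3.5) + (-1.5)·(-1.5) + (-0.5)·(-0.5)) / 5 = 39.5/5 = 7.9
  S = [[5.0667, -4],
 [-4, 7.9]].

Step 3 — invert S. det(S) = 5.0667·7.9 - (-4)² = 24.0267.
  S^{-1} = (1/det) · [[d, -b], [-b, a]] = [[0.3288, 0.1665],
 [0.1665, 0.2109]].

Step 4 — quadratic form (x̄ - mu_0)^T · S^{-1} · (x̄ - mu_0):
  S^{-1} · (x̄ - mu_0) = (0.136, 0.0055),
  (x̄ - mu_0)^T · [...] = (0.6667)·(0.136) + (-0.5)·(0.0055) = 0.0879.

Step 5 — scale by n: T² = 6 · 0.0879 = 0.5272.

T² ≈ 0.5272


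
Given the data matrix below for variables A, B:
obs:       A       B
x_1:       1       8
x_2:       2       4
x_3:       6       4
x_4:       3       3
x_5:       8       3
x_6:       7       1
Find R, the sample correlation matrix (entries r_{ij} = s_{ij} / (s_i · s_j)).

Step 1 — column means:
  mean(A) = (1 + 2 + 6 + 3 + 8 + 7) / 6 = 27/6 = 4.5
  mean(B) = (8 + 4 + 4 + 3 + 3 + 1) / 6 = 23/6 = 3.8333

Step 2 — sample variances and covariances s[i,j] = (1/(n-1)) · Σ_k (x_{k,i} - mean_i) · (x_{k,j} - mean_j), with n-1 = 5:
  s[A,A] = ((-3.5)·(-3.5) + (-2.5)·(-2.5) + (1.5)·(1.5) + (-1.5)·(-1.5) + (3.5)·(3.5) + (2.5)·(2.5)) / 5 = 41.5/5 = 8.3
  s[A,B] = ((-3.5)·(4.1667) + (-2.5)·(0.1667) + (1.5)·(0.1667) + (-1.5)·(-0.8333) + (3.5)·(-0.8333) + (2.5)·(-2.8333)) / 5 = -23.5/5 = -4.7
  s[B,B] = ((4.1667)·(4.1667) + (0.1667)·(0.1667) + (0.1667)·(0.1667) + (-0.8333)·(-0.8333) + (-0.8333)·(-0.8333) + (-2.8333)·(-2.8333)) / 5 = 26.8333/5 = 5.3667
  Sample standard deviations s_i = √(s[i,i]):
  s(A) = √(8.3) = 2.881
  s(B) = √(5.3667) = 2.3166

Step 3 — r_{ij} = s_{ij} / (s_i · s_j):
  r[A,A] = 1 (diagonal).
  r[A,B] = -4.7 / (2.881 · 2.3166) = -4.7 / 6.6741 = -0.7042
  r[B,B] = 1 (diagonal).

R is symmetric with unit diagonal. Assembling:

R = [[1, -0.7042],
 [-0.7042, 1]]


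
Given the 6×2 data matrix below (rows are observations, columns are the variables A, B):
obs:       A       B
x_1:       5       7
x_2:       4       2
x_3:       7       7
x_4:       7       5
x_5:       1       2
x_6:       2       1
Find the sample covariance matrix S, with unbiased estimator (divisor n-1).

Step 1 — column means:
  mean(A) = (5 + 4 + 7 + 7 + 1 + 2) / 6 = 26/6 = 4.3333
  mean(B) = (7 + 2 + 7 + 5 + 2 + 1) / 6 = 24/6 = 4

Step 2 — sample covariance S[i,j] = (1/(n-1)) · Σ_k (x_{k,i} - mean_i) · (x_{k,j} - mean_j), with n-1 = 5.
  S[A,A] = ((0.6667)·(0.6667) + (-0.3333)·(-0.3333) + (2.6667)·(2.6667) + (2.6667)·(2.6667) + (-3.3333)·(-3.3333) + (-2.3333)·(-2.3333)) / 5 = 31.3333/5 = 6.2667
  S[A,B] = ((0.6667)·(3) + (-0.3333)·(-2) + (2.6667)·(3) + (2.6667)·(1) + (-3.3333)·(-2) + (-2.3333)·(-3)) / 5 = 27/5 = 5.4
  S[B,B] = ((3)·(3) + (-2)·(-2) + (3)·(3) + (1)·(1) + (-2)·(-2) + (-3)·(-3)) / 5 = 36/5 = 7.2

S is symmetric (S[j,i] = S[i,j]). Assembling:

S = [[6.2667, 5.4],
 [5.4, 7.2]]


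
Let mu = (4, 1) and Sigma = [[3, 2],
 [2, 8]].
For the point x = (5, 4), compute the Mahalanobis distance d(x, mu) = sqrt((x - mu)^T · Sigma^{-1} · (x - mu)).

Step 1 — centre the observation: (x - mu) = (1, 3).

Step 2 — invert Sigma. det(Sigma) = 3·8 - (2)² = 20.
  Sigma^{-1} = (1/det) · [[d, -b], [-b, a]] = [[0.4, -0.1],
 [-0.1, 0.15]].

Step 3 — form the quadratic (x - mu)^T · Sigma^{-1} · (x - mu):
  Sigma^{-1} · (x - mu) = (0.1, 0.35).
  (x - mu)^T · [Sigma^{-1} · (x - mu)] = (1)·(0.1) + (3)·(0.35) = 1.15.

Step 4 — take square root: d = √(1.15) ≈ 1.0724.

d(x, mu) = √(1.15) ≈ 1.0724


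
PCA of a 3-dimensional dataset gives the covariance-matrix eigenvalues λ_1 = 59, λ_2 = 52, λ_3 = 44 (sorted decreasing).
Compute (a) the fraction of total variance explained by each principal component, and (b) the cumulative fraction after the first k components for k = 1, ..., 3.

Step 1 — total variance = trace(Sigma) = Σ λ_i = 59 + 52 + 44 = 155.

Step 2 — fraction explained by component i = λ_i / Σ λ:
  PC1: 59/155 = 0.3806
  PC2: 52/155 = 0.3355
  PC3: 44/155 = 0.2839

Step 3 — cumulative fraction after k components = (λ_1 + ... + λ_k) / Σ λ:
  k = 1: 59/155 = 0.3806
  k = 2: (59 + 52)/155 = 111/155 = 0.7161
  k = 3: (59 + 52 + 44)/155 = 155/155 = 1

Summary (fraction, with percent):

explained: PC1 0.3806 (38.06%), PC2 0.3355 (33.55%), PC3 0.2839 (28.39%);  cumulative: 0.3806, 0.7161, 1


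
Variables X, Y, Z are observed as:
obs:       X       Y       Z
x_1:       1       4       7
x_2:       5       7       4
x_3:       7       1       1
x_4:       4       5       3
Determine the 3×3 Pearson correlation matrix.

Step 1 — column means:
  mean(X) = (1 + 5 + 7 + 4) / 4 = 17/4 = 4.25
  mean(Y) = (4 + 7 + 1 + 5) / 4 = 17/4 = 4.25
  mean(Z) = (7 + 4 + 1 + 3) / 4 = 15/4 = 3.75

Step 2 — sample variances and covariances s[i,j] = (1/(n-1)) · Σ_k (x_{k,i} - mean_i) · (x_{k,j} - mean_j), with n-1 = 3:
  s[X,X] = ((-3.25)·(-3.25) + (0.75)·(0.75) + (2.75)·(2.75) + (-0.25)·(-0.25)) / 3 = 18.75/3 = 6.25
  s[X,Y] = ((-3.25)·(-0.25) + (0.75)·(2.75) + (2.75)·(-3.25) + (-0.25)·(0.75)) / 3 = -6.25/3 = -2.0833
  s[X,Z] = ((-3.25)·(3.25) + (0.75)·(0.25) + (2.75)·(-2.75) + (-0.25)·(-0.75)) / 3 = -17.75/3 = -5.9167
  s[Y,Y] = ((-0.25)·(-0.25) + (2.75)·(2.75) + (-3.25)·(-3.25) + (0.75)·(0.75)) / 3 = 18.75/3 = 6.25
  s[Y,Z] = ((-0.25)·(3.25) + (2.75)·(0.25) + (-3.25)·(-2.75) + (0.75)·(-0.75)) / 3 = 8.25/3 = 2.75
  s[Z,Z] = ((3.25)·(3.25) + (0.25)·(0.25) + (-2.75)·(-2.75) + (-0.75)·(-0.75)) / 3 = 18.75/3 = 6.25
  Sample standard deviations s_i = √(s[i,i]):
  s(X) = √(6.25) = 2.5
  s(Y) = √(6.25) = 2.5
  s(Z) = √(6.25) = 2.5

Step 3 — r_{ij} = s_{ij} / (s_i · s_j):
  r[X,X] = 1 (diagonal).
  r[X,Y] = -2.0833 / (2.5 · 2.5) = -2.0833 / 6.25 = -0.3333
  r[X,Z] = -5.9167 / (2.5 · 2.5) = -5.9167 / 6.25 = -0.9467
  r[Y,Y] = 1 (diagonal).
  r[Y,Z] = 2.75 / (2.5 · 2.5) = 2.75 / 6.25 = 0.44
  r[Z,Z] = 1 (diagonal).

R is symmetric with unit diagonal. Assembling:

R = [[1, -0.3333, -0.9467],
 [-0.3333, 1, 0.44],
 [-0.9467, 0.44, 1]]


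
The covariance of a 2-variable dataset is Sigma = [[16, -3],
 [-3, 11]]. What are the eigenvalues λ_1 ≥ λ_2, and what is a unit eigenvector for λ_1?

Step 1 — characteristic polynomial of 2×2 Sigma:
  det(Sigma - λI) = λ² - trace · λ + det = 0.
  trace = 16 + 11 = 27, det = 16·11 - (-3)² = 167.
Step 2 — discriminant:
  Δ = trace² - 4·det = 729 - 668 = 61.
Step 3 — eigenvalues:
  λ = (trace ± √Δ)/2 = (27 ± 7.8102)/2,
  λ_1 = 17.4051,  λ_2 = 9.5949.

Step 4 — unit eigenvector for λ_1: solve (Sigma - λ_1 I)v = 0. First row:
  (16 - 17.4051)·v_x + (-3)·v_y = 0, i.e. (-1.4051)·v_x + (-3)·v_y = 0,
  so v ∝ (b, λ_1 - a) = (-3, 1.4051); multiply by -1 so the first entry is positive: u = (3, -1.4051).
  ||u|| = √((3)² + (-1.4051)²) = √(10.9744) ≈ 3.3128,
  v_1 = u/||u|| ≈ (0.9056, -0.4242) (||v_1|| = 1).

λ_1 = 17.4051,  λ_2 = 9.5949;  v_1 ≈ (0.9056, -0.4242)


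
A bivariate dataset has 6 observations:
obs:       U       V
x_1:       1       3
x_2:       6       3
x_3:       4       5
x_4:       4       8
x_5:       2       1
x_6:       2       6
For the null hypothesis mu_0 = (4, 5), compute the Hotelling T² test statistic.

Step 1 — sample mean vector:
  mean(U) = (1 + 6 + 4 + 4 + 2 + 2) / 6 = 19/6 = 3.1667
  mean(V) = (3 + 3 + 5 + 8 + 1 + 6) / 6 = 26/6 = 4.3333
  x̄ = (3.1667, 4.3333),  deviation x̄ - mu_0 = (3.1667, 4.3333) - (4, 5) = (-0.8333, -0.6667).

Step 2 — sample covariance matrix, S[i,j] = (1/(n-1)) · Σ_k (x_{k,i} - mean_i) · (x_{k,j} - mean_j), divisor n-1 = 5:
  S[U,U] = ((-2.1667)·(-2.1667) + (2.8333)·(2.8333) + (0.8333)·(0.8333) + (0.8333)·(0.8333) + (-1.1667)·(-1.1667) + (-1.1667)·(-1.1667)) / 5 = 16.8333/5 = 3.3667
  S[U,V] = ((-2.1667)·(-1.3333) + (2.8333)·(-1.3333) + (0.8333)·(0.6667) + (0.8333)·(3.6667) + (-1.1667)·(-3.3333) + (-1.1667)·(1.6667)) / 5 = 4.6667/5 = 0.9333
  S[V,V] = ((-1.3333)·(-1.3333) + (-1.3333)·(-1.3333) + (0.6667)·(0.6667) + (3.6667)·(3.6667) + (-3.3333)·(-3.3333) + (1.6667)·(1.6667)) / 5 = 31.3333/5 = 6.2667
  S = [[3.3667, 0.9333],
 [0.9333, 6.2667]].

Step 3 — invert S. det(S) = 3.3667·6.2667 - (0.9333)² = 20.2267.
  S^{-1} = (1/det) · [[d, -b], [-b, a]] = [[0.3098, -0.0461],
 [-0.0461, 0.1664]].

Step 4 — quadratic form (x̄ - mu_0)^T · S^{-1} · (x̄ - mu_0):
  S^{-1} · (x̄ - mu_0) = (-0.2274, -0.0725),
  (x̄ - mu_0)^T · [...] = (-0.8333)·(-0.2274) + (-0.6667)·(-0.0725) = 0.2379.

Step 5 — scale by n: T² = 6 · 0.2379 = 1.4272.

T² ≈ 1.4272


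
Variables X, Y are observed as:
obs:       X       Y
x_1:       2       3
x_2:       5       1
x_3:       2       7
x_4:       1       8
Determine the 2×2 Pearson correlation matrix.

Step 1 — column means:
  mean(X) = (2 + 5 + 2 + 1) / 4 = 10/4 = 2.5
  mean(Y) = (3 + 1 + 7 + 8) / 4 = 19/4 = 4.75

Step 2 — sample variances and covariances s[i,j] = (1/(n-1)) · Σ_k (x_{k,i} - mean_i) · (x_{k,j} - mean_j), with n-1 = 3:
  s[X,X] = ((-0.5)·(-0.5) + (2.5)·(2.5) + (-0.5)·(-0.5) + (-1.5)·(-1.5)) / 3 = 9/3 = 3
  s[X,Y] = ((-0.5)·(-1.75) + (2.5)·(-3.75) + (-0.5)·(2.25) + (-1.5)·(3.25)) / 3 = -14.5/3 = -4.8333
  s[Y,Y] = ((-1.75)·(-1.75) + (-3.75)·(-3.75) + (2.25)·(2.25) + (3.25)·(3.25)) / 3 = 32.75/3 = 10.9167
  Sample standard deviations s_i = √(s[i,i]):
  s(X) = √(3) = 1.7321
  s(Y) = √(10.9167) = 3.304

Step 3 — r_{ij} = s_{ij} / (s_i · s_j):
  r[X,X] = 1 (diagonal).
  r[X,Y] = -4.8333 / (1.7321 · 3.304) = -4.8333 / 5.7228 = -0.8446
  r[Y,Y] = 1 (diagonal).

R is symmetric with unit diagonal. Assembling:

R = [[1, -0.8446],
 [-0.8446, 1]]


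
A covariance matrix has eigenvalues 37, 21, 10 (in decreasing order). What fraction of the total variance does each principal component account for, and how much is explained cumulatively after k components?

Step 1 — total variance = trace(Sigma) = Σ λ_i = 37 + 21 + 10 = 68.

Step 2 — fraction explained by component i = λ_i / Σ λ:
  PC1: 37/68 = 0.5441
  PC2: 21/68 = 0.3088
  PC3: 10/68 = 0.1471

Step 3 — cumulative fraction after k components = (λ_1 + ... + λ_k) / Σ λ:
  k = 1: 37/68 = 0.5441
  k = 2: (37 + 21)/68 = 58/68 = 0.8529
  k = 3: (37 + 21 + 10)/68 = 68/68 = 1

Summary (fraction, with percent):

explained: PC1 0.5441 (54.41%), PC2 0.3088 (30.88%), PC3 0.1471 (14.71%);  cumulative: 0.5441, 0.8529, 1


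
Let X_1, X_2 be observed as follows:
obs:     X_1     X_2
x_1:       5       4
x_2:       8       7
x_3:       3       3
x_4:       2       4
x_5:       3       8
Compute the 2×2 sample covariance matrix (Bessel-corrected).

Step 1 — column means:
  mean(X_1) = (5 + 8 + 3 + 2 + 3) / 5 = 21/5 = 4.2
  mean(X_2) = (4 + 7 + 3 + 4 + 8) / 5 = 26/5 = 5.2

Step 2 — sample covariance S[i,j] = (1/(n-1)) · Σ_k (x_{k,i} - mean_i) · (x_{k,j} - mean_j), with n-1 = 4.
  S[X_1,X_1] = ((0.8)·(0.8) + (3.8)·(3.8) + (-1.2)·(-1.2) + (-2.2)·(-2.2) + (-1.2)·(-1.2)) / 4 = 22.8/4 = 5.7
  S[X_1,X_2] = ((0.8)·(-1.2) + (3.8)·(1.8) + (-1.2)·(-2.2) + (-2.2)·(-1.2) + (-1.2)·(2.8)) / 4 = 7.8/4 = 1.95
  S[X_2,X_2] = ((-1.2)·(-1.2) + (1.8)·(1.8) + (-2.2)·(-2.2) + (-1.2)·(-1.2) + (2.8)·(2.8)) / 4 = 18.8/4 = 4.7

S is symmetric (S[j,i] = S[i,j]). Assembling:

S = [[5.7, 1.95],
 [1.95, 4.7]]


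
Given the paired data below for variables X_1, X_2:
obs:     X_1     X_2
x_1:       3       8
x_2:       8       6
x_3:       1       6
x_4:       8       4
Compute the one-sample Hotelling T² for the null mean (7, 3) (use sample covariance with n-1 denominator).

Step 1 — sample mean vector:
  mean(X_1) = (3 + 8 + 1 + 8) / 4 = 20/4 = 5
  mean(X_2) = (8 + 6 + 6 + 4) / 4 = 24/4 = 6
  x̄ = (5, 6),  deviation x̄ - mu_0 = (5, 6) - (7, 3) = (-2, 3).

Step 2 — sample covariance matrix, S[i,j] = (1/(n-1)) · Σ_k (x_{k,i} - mean_i) · (x_{k,j} - mean_j), divisor n-1 = 3:
  S[X_1,X_1] = ((-2)·(-2) + (3)·(3) + (-4)·(-4) + (3)·(3)) / 3 = 38/3 = 12.6667
  S[X_1,X_2] = ((-2)·(2) + (3)·(0) + (-4)·(0) + (3)·(-2)) / 3 = -10/3 = -3.3333
  S[X_2,X_2] = ((2)·(2) + (0)·(0) + (0)·(0) + (-2)·(-2)) / 3 = 8/3 = 2.6667
  S = [[12.6667, -3.3333],
 [-3.3333, 2.6667]].

Step 3 — invert S. det(S) = 12.6667·2.6667 - (-3.3333)² = 22.6667.
  S^{-1} = (1/det) · [[d, -b], [-b, a]] = [[0.1176, 0.1471],
 [0.1471, 0.5588]].

Step 4 — quadratic form (x̄ - mu_0)^T · S^{-1} · (x̄ - mu_0):
  S^{-1} · (x̄ - mu_0) = (0.2059, 1.3824),
  (x̄ - mu_0)^T · [...] = (-2)·(0.2059) + (3)·(1.3824) = 3.7353.

Step 5 — scale by n: T² = 4 · 3.7353 = 14.9412.

T² ≈ 14.9412


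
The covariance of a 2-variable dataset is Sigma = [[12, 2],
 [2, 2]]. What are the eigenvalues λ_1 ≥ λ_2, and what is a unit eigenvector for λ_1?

Step 1 — characteristic polynomial of 2×2 Sigma:
  det(Sigma - λI) = λ² - trace · λ + det = 0.
  trace = 12 + 2 = 14, det = 12·2 - (2)² = 20.
Step 2 — discriminant:
  Δ = trace² - 4·det = 196 - 80 = 116.
Step 3 — eigenvalues:
  λ = (trace ± √Δ)/2 = (14 ± 10.7703)/2,
  λ_1 = 12.3852,  λ_2 = 1.6148.

Step 4 — unit eigenvector for λ_1: solve (Sigma - λ_1 I)v = 0. First row:
  (12 - 12.3852)·v_x + (2)·v_y = 0, i.e. (-0.3852)·v_x + (2)·v_y = 0,
  so v ∝ (b, λ_1 - a) = (2, 0.3852) = u.
  ||u|| = √((2)² + (0.3852)²) = √(4.1484) ≈ 2.0368,
  v_1 = u/||u|| ≈ (0.982, 0.1891) (||v_1|| = 1).

λ_1 = 12.3852,  λ_2 = 1.6148;  v_1 ≈ (0.982, 0.1891)


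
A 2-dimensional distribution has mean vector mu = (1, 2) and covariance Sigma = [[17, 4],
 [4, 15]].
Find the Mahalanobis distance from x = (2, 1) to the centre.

Step 1 — centre the observation: (x - mu) = (1, -1).

Step 2 — invert Sigma. det(Sigma) = 17·15 - (4)² = 239.
  Sigma^{-1} = (1/det) · [[d, -b], [-b, a]] = [[0.0628, -0.0167],
 [-0.0167, 0.0711]].

Step 3 — form the quadratic (x - mu)^T · Sigma^{-1} · (x - mu):
  Sigma^{-1} · (x - mu) = (0.0795, -0.0879).
  (x - mu)^T · [Sigma^{-1} · (x - mu)] = (1)·(0.0795) + (-1)·(-0.0879) = 0.1674.

Step 4 — take square root: d = √(0.1674) ≈ 0.4091.

d(x, mu) = √(0.1674) ≈ 0.4091


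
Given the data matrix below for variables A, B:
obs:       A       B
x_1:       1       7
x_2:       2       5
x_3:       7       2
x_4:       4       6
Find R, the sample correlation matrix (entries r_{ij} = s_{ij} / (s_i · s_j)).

Step 1 — column means:
  mean(A) = (1 + 2 + 7 + 4) / 4 = 14/4 = 3.5
  mean(B) = (7 + 5 + 2 + 6) / 4 = 20/4 = 5

Step 2 — sample variances and covariances s[i,j] = (1/(n-1)) · Σ_k (x_{k,i} - mean_i) · (x_{k,j} - mean_j), with n-1 = 3:
  s[A,A] = ((-2.5)·(-2.5) + (-1.5)·(-1.5) + (3.5)·(3.5) + (0.5)·(0.5)) / 3 = 21/3 = 7
  s[A,B] = ((-2.5)·(2) + (-1.5)·(0) + (3.5)·(-3) + (0.5)·(1)) / 3 = -15/3 = -5
  s[B,B] = ((2)·(2) + (0)·(0) + (-3)·(-3) + (1)·(1)) / 3 = 14/3 = 4.6667
  Sample standard deviations s_i = √(s[i,i]):
  s(A) = √(7) = 2.6458
  s(B) = √(4.6667) = 2.1602

Step 3 — r_{ij} = s_{ij} / (s_i · s_j):
  r[A,A] = 1 (diagonal).
  r[A,B] = -5 / (2.6458 · 2.1602) = -5 / 5.7155 = -0.8748
  r[B,B] = 1 (diagonal).

R is symmetric with unit diagonal. Assembling:

R = [[1, -0.8748],
 [-0.8748, 1]]
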